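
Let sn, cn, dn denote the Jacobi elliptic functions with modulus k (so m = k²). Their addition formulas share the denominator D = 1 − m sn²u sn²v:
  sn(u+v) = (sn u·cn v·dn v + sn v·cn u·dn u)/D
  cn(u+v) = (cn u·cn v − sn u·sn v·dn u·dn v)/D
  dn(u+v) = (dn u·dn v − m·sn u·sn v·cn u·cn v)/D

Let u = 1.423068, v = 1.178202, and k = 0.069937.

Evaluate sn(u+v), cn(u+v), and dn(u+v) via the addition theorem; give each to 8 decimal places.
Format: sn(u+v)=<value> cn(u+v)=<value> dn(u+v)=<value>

sn u = 0.9888768309987796, cn u = 0.1487367241598759, dn u = 0.9976056444315132
sn v = 0.9235333223362431, cn v = 0.3835181906175779, dn v = 0.9979119408579588
m = k² = 0.004891183969
D = 1 − m·sn²u·sn²v = 0.9959205319016209
sn(u+v) = (sn u·cn v·dn v + sn v·cn u·dn u)/D = 0.5154947762185434/0.9959205319016209 = 0.5176063347486695
cn(u+v) = (cn u·cn v − sn u·sn v·dn u·dn v)/D = -0.8521284184643775/0.9959205319016209 = -0.8556188884240741
dn(u+v) = (dn u·dn v − m·sn u·sn v·cn u·cn v)/D = 0.9952677769097605/0.9959205319016209 = 0.999344571207289

sn(u+v)=0.51760633 cn(u+v)=-0.85561889 dn(u+v)=0.99934457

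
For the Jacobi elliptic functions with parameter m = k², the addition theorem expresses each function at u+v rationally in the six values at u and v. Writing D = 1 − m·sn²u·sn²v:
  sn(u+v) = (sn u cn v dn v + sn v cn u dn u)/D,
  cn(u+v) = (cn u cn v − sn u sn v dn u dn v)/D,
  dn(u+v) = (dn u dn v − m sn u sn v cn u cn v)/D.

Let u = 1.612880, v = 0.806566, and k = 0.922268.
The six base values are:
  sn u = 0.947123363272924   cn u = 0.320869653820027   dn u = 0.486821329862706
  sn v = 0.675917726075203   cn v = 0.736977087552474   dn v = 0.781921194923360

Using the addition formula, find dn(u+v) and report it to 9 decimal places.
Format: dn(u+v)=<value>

dn(u+v)=0.386685980

m = k² = 0.850578263824
D = 1 − m·sn²u·sn²v = 0.6514098976113103
dn(u+v) = (dn u·dn v − m·sn u·sn v·cn u·cn v)/D = 0.2518910744035008/0.6514098976113103 = 0.3866859796376653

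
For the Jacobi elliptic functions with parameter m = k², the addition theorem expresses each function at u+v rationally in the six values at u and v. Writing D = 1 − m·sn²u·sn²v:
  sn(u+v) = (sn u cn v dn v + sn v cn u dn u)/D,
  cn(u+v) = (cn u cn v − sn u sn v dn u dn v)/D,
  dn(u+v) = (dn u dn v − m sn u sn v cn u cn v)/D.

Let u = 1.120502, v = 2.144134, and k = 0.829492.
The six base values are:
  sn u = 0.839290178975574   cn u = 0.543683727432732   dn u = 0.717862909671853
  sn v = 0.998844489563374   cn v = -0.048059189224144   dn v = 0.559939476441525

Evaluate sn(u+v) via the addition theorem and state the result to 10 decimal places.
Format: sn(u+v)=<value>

m = k² = 0.688056978064
D = 1 − m·sn²u·sn²v = 0.5164465990019219
sn(u+v) = (sn u·cn v·dn v + sn v·cn u·dn u)/D = 0.36725390006597/0.5164465990019219 = 0.7111168914186292

sn(u+v)=0.7111168914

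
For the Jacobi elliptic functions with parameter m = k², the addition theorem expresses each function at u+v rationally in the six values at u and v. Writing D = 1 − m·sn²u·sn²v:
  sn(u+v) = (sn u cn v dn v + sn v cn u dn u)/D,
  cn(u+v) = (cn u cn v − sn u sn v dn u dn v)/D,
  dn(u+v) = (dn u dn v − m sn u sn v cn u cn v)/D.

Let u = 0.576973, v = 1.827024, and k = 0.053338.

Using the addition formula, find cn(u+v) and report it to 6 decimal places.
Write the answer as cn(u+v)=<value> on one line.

sn u = 0.5454180521105989, cn u = 0.838164153630946, dn u = 0.9995767525100775
sn v = 0.9677254971693858, cn v = -0.2520066708011219, dn v = 0.9986669777925591
m = k² = 0.002844942244
D = 1 − m·sn²u·sn²v = 0.9992074314452079
cn(u+v) = (cn u·cn v − sn u·sn v·dn u·dn v)/D = -0.7381112259651519/0.9992074314452079 = -0.7386966937361361

cn(u+v)=-0.738697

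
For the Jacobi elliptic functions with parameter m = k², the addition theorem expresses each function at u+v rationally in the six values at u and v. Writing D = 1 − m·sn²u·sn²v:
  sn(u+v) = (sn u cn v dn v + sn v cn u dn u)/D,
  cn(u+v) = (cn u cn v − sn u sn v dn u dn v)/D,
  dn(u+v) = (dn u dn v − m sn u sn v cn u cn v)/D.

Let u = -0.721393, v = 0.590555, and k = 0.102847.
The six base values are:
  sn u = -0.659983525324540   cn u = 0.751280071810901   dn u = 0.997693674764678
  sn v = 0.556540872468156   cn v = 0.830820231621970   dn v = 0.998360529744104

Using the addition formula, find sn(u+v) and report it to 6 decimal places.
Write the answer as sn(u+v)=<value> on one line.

sn(u+v)=-0.130461

m = k² = 0.010577505409
D = 1 − m·sn²u·sn²v = 0.9985729355924375
sn(u+v) = (sn u·cn v·dn v + sn v·cn u·dn u)/D = -0.1302749480937908/0.9985729355924375 = -0.1304611245211655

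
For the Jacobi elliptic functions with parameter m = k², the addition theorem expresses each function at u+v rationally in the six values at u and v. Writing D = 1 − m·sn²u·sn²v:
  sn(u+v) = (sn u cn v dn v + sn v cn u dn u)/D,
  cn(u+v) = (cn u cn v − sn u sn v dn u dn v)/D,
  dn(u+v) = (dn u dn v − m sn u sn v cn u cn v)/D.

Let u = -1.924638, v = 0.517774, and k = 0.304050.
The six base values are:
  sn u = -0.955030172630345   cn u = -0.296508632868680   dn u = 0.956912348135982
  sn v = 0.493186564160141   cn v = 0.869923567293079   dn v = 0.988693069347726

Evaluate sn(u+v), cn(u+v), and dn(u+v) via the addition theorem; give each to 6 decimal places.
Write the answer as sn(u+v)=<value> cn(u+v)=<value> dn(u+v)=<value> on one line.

m = k² = 0.0924464025
D = 1 − m·sn²u·sn²v = 0.9794908966294663
sn(u+v) = (sn u·cn v·dn v + sn v·cn u·dn u)/D = -0.961342610883103/0.9794908966294663 = -0.9814717157568146
cn(u+v) = (cn u·cn v − sn u·sn v·dn u·dn v)/D = 0.1876773856394388/0.9794908966294663 = 0.1916070749460326
dn(u+v) = (dn u·dn v − m·sn u·sn v·cn u·cn v)/D = 0.9348611318603582/0.9794908966294663 = 0.9544357533871076

sn(u+v)=-0.981472 cn(u+v)=0.191607 dn(u+v)=0.954436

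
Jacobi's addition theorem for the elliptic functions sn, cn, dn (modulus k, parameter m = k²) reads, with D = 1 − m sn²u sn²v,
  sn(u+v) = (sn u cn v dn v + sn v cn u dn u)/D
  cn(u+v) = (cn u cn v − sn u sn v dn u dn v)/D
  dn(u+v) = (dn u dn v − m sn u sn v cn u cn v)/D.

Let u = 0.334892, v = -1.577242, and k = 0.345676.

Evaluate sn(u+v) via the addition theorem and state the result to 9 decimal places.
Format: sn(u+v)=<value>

sn(u+v)=-0.937140861

sn u = 0.3279767357447678, cn u = 0.9446858000468763, dn u = 0.9935524179925763
sn v = -0.9991507846230747, cn v = 0.04120327155814458, dn v = 0.9384620213749069
m = k² = 0.119491896976
D = 1 − m·sn²u·sn²v = 0.9871682289664523
sn(u+v) = (sn u·cn v·dn v + sn v·cn u·dn u)/D = -0.9251156838581348/0.9871682289664523 = -0.9371408608102335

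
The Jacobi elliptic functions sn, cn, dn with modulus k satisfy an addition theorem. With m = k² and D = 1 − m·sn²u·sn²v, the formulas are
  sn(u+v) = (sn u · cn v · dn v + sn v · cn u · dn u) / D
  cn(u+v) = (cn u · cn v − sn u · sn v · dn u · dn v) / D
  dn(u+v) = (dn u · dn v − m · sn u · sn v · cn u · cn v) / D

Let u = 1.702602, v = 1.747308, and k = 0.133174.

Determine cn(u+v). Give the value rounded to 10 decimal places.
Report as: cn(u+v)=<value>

sn u = 0.992363225797046, cn u = -0.1233500226415915, dn u = 0.9912287993071431
sn v = 0.9859242901951082, cn v = -0.167192386200066, dn v = 0.9913427490924607
m = k² = 0.017735314276
D = 1 − m·sn²u·sn²v = 0.9830227499216916
cn(u+v) = (cn u·cn v − sn u·sn v·dn u·dn v)/D = -0.940794208247097/0.9830227499216916 = -0.9570421522004872

cn(u+v)=-0.9570421522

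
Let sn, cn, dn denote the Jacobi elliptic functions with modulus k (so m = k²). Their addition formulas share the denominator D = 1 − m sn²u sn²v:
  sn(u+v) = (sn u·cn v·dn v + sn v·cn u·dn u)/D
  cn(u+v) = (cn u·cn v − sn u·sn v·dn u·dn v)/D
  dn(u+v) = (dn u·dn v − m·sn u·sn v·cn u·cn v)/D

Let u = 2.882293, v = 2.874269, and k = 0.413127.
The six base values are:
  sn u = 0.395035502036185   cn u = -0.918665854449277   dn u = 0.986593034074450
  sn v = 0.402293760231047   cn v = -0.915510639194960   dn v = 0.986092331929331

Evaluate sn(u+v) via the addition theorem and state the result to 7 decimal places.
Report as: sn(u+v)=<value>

m = k² = 0.170673918129
D = 1 − m·sn²u·sn²v = 0.9956895163023958
sn(u+v) = (sn u·cn v·dn v + sn v·cn u·dn u)/D = -0.7212480499077045/0.9956895163023958 = -0.7243704368668455

sn(u+v)=-0.7243704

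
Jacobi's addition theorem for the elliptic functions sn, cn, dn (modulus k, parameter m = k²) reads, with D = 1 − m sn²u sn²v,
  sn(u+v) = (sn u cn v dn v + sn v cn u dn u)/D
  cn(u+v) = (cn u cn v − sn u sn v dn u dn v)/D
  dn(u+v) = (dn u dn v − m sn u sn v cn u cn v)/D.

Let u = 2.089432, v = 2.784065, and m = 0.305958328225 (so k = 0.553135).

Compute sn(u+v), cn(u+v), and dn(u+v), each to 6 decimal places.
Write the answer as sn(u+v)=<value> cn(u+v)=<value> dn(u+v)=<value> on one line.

sn u = 0.9516924998719169, cn u = -0.3070527408891533, dn u = 0.8502281146390636
sn v = 0.5954813388177414, cn v = -0.803369140009641, dn v = 0.9441968974296496
m = k² = 0.305958328225
D = 1 − m·sn²u·sn²v = 0.901736577848497
sn(u+v) = (sn u·cn v·dn v + sn v·cn u·dn u)/D = -0.8773548036615143/0.901736577848497 = -0.9729613117778183
cn(u+v) = (cn u·cn v − sn u·sn v·dn u·dn v)/D = -0.2082724281367652/0.901736577848497 = -0.2309681488508472
dn(u+v) = (dn u·dn v − m·sn u·sn v·cn u·cn v)/D = 0.7600111766137283/0.901736577848497 = 0.8428305951912041

sn(u+v)=-0.972961 cn(u+v)=-0.230968 dn(u+v)=0.842831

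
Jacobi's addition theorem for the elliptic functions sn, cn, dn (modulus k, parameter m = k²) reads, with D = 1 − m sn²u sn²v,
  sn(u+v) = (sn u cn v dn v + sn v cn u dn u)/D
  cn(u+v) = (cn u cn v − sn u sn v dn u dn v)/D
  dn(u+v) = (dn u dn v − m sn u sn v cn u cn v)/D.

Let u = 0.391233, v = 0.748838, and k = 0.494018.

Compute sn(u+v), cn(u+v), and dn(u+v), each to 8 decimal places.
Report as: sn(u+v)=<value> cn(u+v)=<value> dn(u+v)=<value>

sn(u+v)=0.88834462 cn(u+v)=0.45917734 dn(u+v)=0.89855631

sn u = 0.3791472299675024, cn u = 0.9253363593893681, dn u = 0.9823016993756794
sn v = 0.6695723203330757, cn v = 0.742746866599773, dn v = 0.9437076223832782
m = k² = 0.244053784324
D = 1 − m·sn²u·sn²v = 0.9842711741155639
sn(u+v) = (sn u·cn v·dn v + sn v·cn u·dn u)/D = 0.8743720040906124/0.9842711741155639 = 0.888344621975033
cn(u+v) = (cn u·cn v − sn u·sn v·dn u·dn v)/D = 0.4519550228257195/0.9842711741155639 = 0.4591773433087
dn(u+v) = (dn u·dn v − m·sn u·sn v·cn u·cn v)/D = 0.8844230790091414/0.9842711741155639 = 0.8985563148325024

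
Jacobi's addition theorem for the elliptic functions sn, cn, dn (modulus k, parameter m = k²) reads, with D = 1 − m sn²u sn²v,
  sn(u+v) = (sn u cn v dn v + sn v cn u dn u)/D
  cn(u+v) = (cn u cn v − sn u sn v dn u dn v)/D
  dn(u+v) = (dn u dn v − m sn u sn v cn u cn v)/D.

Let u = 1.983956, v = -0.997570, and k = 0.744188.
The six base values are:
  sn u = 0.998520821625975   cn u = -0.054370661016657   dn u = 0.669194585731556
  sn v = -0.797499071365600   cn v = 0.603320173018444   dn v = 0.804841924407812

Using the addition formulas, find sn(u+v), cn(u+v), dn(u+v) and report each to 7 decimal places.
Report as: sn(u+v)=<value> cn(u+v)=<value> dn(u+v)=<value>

m = k² = 0.553815779344
D = 1 − m·sn²u·sn²v = 0.6488117730667164
sn(u+v) = (sn u·cn v·dn v + sn v·cn u·dn u)/D = 0.5138757599550601/0.6488117730667164 = 0.7920259484906403
cn(u+v) = (cn u·cn v − sn u·sn v·dn u·dn v)/D = 0.396091429092559/0.6488117730667164 = 0.6104874256833646
dn(u+v) = (dn u·dn v − m·sn u·sn v·cn u·cn v)/D = 0.5241293040366806/0.6488117730667164 = 0.8078295212790245

sn(u+v)=0.7920259 cn(u+v)=0.6104874 dn(u+v)=0.8078295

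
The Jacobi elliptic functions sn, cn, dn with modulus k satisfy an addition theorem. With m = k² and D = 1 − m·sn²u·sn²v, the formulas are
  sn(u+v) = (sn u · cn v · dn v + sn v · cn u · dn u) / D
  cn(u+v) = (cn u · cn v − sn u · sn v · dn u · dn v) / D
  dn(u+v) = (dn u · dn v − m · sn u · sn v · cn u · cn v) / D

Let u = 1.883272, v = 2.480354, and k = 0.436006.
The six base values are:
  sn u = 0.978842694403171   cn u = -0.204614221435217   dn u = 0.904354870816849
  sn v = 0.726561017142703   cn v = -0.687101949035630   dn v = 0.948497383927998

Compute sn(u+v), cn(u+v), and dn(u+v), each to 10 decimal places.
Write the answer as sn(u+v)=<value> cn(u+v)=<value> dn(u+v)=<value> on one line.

sn(u+v)=-0.8545362698 cn(u+v)=-0.5193917247 dn(u+v)=0.9279988967

m = k² = 0.190101232036
D = 1 − m·sn²u·sn²v = 0.9038487522942662
sn(u+v) = (sn u·cn v·dn v + sn v·cn u·dn u)/D = -0.7723715412050394/0.9038487522942662 = -0.8545362697514443
cn(u+v) = (cn u·cn v − sn u·sn v·dn u·dn v)/D = -0.4694515623154895/0.9038487522942662 = -0.5193917246927283
dn(u+v) = (dn u·dn v − m·sn u·sn v·cn u·cn v)/D = 0.8387706448770114/0.9038487522942662 = 0.9279988966604588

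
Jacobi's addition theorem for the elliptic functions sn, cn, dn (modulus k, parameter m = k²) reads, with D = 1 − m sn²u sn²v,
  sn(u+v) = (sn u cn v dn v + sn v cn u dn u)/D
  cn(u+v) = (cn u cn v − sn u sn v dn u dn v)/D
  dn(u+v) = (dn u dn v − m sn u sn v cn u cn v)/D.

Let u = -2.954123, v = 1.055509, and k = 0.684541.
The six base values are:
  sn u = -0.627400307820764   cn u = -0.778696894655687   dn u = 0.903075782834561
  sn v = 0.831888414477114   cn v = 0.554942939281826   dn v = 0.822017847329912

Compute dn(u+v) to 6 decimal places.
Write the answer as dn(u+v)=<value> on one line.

dn(u+v)=0.729817

m = k² = 0.468596380681
D = 1 − m·sn²u·sn²v = 0.8723506708325496
dn(u+v) = (dn u·dn v − m·sn u·sn v·cn u·cn v)/D = 0.6366564531588541/0.8723506708325496 = 0.7298171187869268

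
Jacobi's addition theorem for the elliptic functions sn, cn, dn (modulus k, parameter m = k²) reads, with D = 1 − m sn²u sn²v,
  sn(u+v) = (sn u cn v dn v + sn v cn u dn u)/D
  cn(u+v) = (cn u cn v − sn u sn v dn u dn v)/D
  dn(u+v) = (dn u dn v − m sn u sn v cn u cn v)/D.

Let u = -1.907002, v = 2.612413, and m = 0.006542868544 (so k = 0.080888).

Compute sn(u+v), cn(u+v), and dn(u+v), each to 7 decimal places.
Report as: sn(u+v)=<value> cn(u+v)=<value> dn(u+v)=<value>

sn u = -0.9452054351037907, cn u = -0.3264761636785351, dn u = 0.9970729733211314
sn v = 0.5091357066665868, cn v = -0.8606862565401607, dn v = 0.9991516216575844
m = k² = 0.006542868544
D = 1 − m·sn²u·sn²v = 0.9984847380167119
sn(u+v) = (sn u·cn v·dn v + sn v·cn u·dn u)/D = 0.6471010103700991/0.9984847380167119 = 0.6480830259413223
cn(u+v) = (cn u·cn v − sn u·sn v·dn u·dn v)/D = 0.7604157115882724/0.9984847380167119 = 0.7615696891859204
dn(u+v) = (dn u·dn v − m·sn u·sn v·cn u·cn v)/D = 0.9971118358166998/0.9984847380167119 = 0.9986250143364844

sn(u+v)=0.6480830 cn(u+v)=0.7615697 dn(u+v)=0.9986250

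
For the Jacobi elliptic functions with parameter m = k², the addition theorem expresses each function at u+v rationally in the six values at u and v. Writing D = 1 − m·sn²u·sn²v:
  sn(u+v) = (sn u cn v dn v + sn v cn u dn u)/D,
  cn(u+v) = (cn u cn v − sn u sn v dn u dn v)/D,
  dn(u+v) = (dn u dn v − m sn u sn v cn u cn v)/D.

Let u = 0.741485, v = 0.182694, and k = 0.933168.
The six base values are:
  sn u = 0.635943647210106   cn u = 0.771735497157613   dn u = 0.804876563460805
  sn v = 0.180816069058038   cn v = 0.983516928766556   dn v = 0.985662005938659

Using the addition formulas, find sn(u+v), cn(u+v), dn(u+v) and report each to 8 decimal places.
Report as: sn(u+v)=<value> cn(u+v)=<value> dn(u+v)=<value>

sn(u+v)=0.73729704 cn(u+v)=0.67556870 dn(u+v)=0.72568982

m = k² = 0.870802516224
D = 1 − m·sn²u·sn²v = 0.988485873706726
sn(u+v) = (sn u·cn v·dn v + sn v·cn u·dn u)/D = 0.7288077112043871/0.988485873706726 = 0.7372970424670096
cn(u+v) = (cn u·cn v − sn u·sn v·dn u·dn v)/D = 0.6677901186800926/0.988485873706726 = 0.675568702035108
dn(u+v) = (dn u·dn v − m·sn u·sn v·cn u·cn v)/D = 0.7173341382731062/0.988485873706726 = 0.7256898225395704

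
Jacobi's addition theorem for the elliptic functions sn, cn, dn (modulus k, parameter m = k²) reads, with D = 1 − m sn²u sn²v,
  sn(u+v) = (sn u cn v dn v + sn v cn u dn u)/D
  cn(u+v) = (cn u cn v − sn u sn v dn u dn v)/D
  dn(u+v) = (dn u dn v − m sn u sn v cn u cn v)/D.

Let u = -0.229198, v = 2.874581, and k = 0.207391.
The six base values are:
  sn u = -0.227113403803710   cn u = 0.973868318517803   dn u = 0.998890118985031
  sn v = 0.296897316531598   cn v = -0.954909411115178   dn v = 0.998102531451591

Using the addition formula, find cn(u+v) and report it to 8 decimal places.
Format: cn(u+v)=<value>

cn(u+v)=-0.86289805

m = k² = 0.043011026881
D = 1 − m·sn²u·sn²v = 0.9998044409637062
cn(u+v) = (cn u·cn v − sn u·sn v·dn u·dn v)/D = -0.8627293040548273/0.9998044409637062 = -0.8628980515662114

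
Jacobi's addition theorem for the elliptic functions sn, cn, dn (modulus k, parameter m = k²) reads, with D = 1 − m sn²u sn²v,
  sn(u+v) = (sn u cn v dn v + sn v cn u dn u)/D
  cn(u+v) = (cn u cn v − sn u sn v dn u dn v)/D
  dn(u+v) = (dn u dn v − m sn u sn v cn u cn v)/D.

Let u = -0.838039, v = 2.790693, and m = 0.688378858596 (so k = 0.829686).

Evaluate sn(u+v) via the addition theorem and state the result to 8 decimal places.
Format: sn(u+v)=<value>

sn u = -0.7033244147213862, cn u = 0.7108690228564047, dn u = 0.8120855324240645
sn v = 0.9075518687946334, cn v = -0.4199400021995624, dn v = 0.6580398783627892
m = k² = 0.688378858596
D = 1 − m·sn²u·sn²v = 0.719532966094217
sn(u+v) = (sn u·cn v·dn v + sn v·cn u·dn u)/D = 0.7182721427968411/0.719532966094217 = 0.9982477199005629

sn(u+v)=0.99824772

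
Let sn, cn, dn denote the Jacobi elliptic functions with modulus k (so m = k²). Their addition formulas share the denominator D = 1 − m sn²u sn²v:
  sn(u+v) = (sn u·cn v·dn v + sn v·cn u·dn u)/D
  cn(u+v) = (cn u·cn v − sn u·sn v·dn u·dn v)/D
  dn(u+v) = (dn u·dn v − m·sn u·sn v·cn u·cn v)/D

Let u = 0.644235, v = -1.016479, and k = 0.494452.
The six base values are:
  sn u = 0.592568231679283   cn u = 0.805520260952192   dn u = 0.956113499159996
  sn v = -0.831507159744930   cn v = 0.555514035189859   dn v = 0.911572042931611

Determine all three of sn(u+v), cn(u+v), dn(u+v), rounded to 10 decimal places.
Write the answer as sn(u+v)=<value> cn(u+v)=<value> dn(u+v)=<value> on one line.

sn(u+v)=-0.3618045007 cn(u+v)=0.9322539908 dn(u+v)=0.9838681790

m = k² = 0.244482780304
D = 1 − m·sn²u·sn²v = 0.9406450434522709
sn(u+v) = (sn u·cn v·dn v + sn v·cn u·dn u)/D = -0.3403296102457858/0.9406450434522709 = -0.3618045006613107
cn(u+v) = (cn u·cn v − sn u·sn v·dn u·dn v)/D = 0.8769200956536896/0.9406450434522709 = 0.932253990767119
dn(u+v) = (dn u·dn v − m·sn u·sn v·cn u·cn v)/D = 0.9254707259913369/0.9406450434522709 = 0.9838681790048639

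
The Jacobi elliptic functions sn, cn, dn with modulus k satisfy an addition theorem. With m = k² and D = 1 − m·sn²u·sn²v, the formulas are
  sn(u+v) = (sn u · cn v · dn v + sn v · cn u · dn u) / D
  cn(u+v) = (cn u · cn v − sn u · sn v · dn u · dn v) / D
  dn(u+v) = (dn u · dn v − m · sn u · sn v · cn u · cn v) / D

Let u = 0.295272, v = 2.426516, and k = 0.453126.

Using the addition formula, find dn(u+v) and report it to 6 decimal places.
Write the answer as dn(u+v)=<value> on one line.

sn u = 0.2901724133491013, cn u = 0.9569743834247384, dn u = 0.991318204653483
sn v = 0.7688893665851162, cn v = -0.6393818436211172, dn v = 0.9373445566287565
m = k² = 0.205323171876
D = 1 − m·sn²u·sn²v = 0.9897793640851786
dn(u+v) = (dn u·dn v − m·sn u·sn v·cn u·cn v)/D = 0.9572364297245366/0.9897793640851786 = 0.96712102157159

dn(u+v)=0.967121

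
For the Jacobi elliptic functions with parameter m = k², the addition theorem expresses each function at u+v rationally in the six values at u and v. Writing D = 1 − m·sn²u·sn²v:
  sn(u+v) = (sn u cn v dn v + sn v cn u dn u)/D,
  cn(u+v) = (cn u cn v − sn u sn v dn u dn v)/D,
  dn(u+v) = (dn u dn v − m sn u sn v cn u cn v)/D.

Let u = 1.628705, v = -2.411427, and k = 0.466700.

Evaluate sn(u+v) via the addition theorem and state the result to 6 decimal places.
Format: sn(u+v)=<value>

sn u = 0.9993739095242332, cn u = 0.03538062976050253, dn u = 0.8845698167834927
sn v = -0.7844565974403446, cn v = -0.6201837201445368, dn v = 0.9305731966695882
m = k² = 0.21780889
D = 1 − m·sn²u·sn²v = 0.8661342560478239
sn(u+v) = (sn u·cn v·dn v + sn v·cn u·dn u)/D = -0.6013158671855993/0.8661342560478239 = -0.6942524937524206

sn(u+v)=-0.694252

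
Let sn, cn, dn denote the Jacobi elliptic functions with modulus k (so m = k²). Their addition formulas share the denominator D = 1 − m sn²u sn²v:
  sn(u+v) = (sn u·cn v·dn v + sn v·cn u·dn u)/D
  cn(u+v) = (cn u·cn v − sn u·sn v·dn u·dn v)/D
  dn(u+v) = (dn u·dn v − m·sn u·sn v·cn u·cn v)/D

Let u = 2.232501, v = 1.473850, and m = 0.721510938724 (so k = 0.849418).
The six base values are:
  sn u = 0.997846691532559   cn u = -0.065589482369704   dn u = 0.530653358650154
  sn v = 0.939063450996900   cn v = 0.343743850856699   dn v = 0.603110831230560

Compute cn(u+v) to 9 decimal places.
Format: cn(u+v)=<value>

cn(u+v)=-0.879828230

m = k² = 0.721510938724
D = 1 − m·sn²u·sn²v = 0.3664798411613829
cn(u+v) = (cn u·cn v − sn u·sn v·dn u·dn v)/D = -0.3224393100565757/0.3664798411613829 = -0.8798282302097661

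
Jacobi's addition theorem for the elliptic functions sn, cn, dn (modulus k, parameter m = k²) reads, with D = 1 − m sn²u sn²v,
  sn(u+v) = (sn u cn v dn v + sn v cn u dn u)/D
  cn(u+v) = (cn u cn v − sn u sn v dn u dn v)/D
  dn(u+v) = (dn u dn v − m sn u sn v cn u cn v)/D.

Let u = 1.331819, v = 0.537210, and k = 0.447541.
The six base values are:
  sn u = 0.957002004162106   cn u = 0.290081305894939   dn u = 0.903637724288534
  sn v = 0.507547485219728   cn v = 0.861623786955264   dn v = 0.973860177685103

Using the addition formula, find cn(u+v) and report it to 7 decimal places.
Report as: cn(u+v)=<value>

cn(u+v)=-0.1863082

m = k² = 0.200292946681
D = 1 − m·sn²u·sn²v = 0.952745332571088
cn(u+v) = (cn u·cn v − sn u·sn v·dn u·dn v)/D = -0.1775042895920109/0.952745332571088 = -0.1863082226947216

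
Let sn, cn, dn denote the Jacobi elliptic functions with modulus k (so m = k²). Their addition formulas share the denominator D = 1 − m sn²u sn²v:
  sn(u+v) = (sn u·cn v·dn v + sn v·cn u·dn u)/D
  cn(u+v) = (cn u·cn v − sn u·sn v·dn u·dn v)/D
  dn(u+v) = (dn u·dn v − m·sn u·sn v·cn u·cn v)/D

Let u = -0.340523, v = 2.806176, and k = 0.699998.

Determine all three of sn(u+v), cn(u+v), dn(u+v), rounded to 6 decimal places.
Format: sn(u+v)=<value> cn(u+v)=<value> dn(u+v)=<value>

sn(u+v)=0.897729 cn(u+v)=-0.440549 dn(u+v)=0.777884

sn u = -0.3310163095857173, cn u = 0.9436250329385357, dn u = 0.9727847275563272
sn v = 0.7427659395299095, cn v = -0.6695511624022849, dn v = 0.8542060270845967
m = k² = 0.489997200004
D = 1 − m·sn²u·sn²v = 0.9703792299810974
sn(u+v) = (sn u·cn v·dn v + sn v·cn u·dn u)/D = 0.8711372461997807/0.9703792299810974 = 0.8977286603885267
cn(u+v) = (cn u·cn v − sn u·sn v·dn u·dn v)/D = -0.4274994131717262/0.9703792299810974 = -0.4405488080985139
dn(u+v) = (dn u·dn v − m·sn u·sn v·cn u·cn v)/D = 0.7548421854923409/0.9703792299810974 = 0.7778836996614663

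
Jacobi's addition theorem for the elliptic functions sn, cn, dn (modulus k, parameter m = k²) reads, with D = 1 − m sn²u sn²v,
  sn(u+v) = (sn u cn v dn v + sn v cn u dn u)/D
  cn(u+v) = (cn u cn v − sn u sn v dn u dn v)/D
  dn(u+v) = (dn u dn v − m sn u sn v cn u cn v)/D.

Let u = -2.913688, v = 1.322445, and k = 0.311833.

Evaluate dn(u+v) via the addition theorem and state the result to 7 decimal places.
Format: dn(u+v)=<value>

dn(u+v)=0.9501554

sn u = -0.3034306956589942, cn u = -0.9528535107412361, dn u = 0.9955134914165409
sn v = 0.962494552583915, cn v = 0.2713010067181641, dn v = 0.9538959286980192
m = k² = 0.097239819889
D = 1 − m·sn²u·sn²v = 0.9917060821057945
dn(u+v) = (dn u·dn v − m·sn u·sn v·cn u·cn v)/D = 0.942274856367763/0.9917060821057945 = 0.9501553669681354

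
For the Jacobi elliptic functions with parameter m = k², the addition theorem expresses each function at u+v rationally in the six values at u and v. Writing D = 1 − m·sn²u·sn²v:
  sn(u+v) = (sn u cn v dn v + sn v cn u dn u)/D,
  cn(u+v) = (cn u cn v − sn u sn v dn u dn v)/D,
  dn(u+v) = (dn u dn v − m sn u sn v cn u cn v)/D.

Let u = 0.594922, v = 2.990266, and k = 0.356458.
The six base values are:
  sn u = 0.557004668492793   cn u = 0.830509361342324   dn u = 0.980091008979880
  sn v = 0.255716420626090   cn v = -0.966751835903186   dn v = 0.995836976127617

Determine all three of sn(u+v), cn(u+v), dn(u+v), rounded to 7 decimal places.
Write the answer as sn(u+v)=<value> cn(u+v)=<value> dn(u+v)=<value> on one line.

m = k² = 0.127062305764
D = 1 − m·sn²u·sn²v = 0.9974221856552677
sn(u+v) = (sn u·cn v·dn v + sn v·cn u·dn u)/D = -0.3280968471954109/0.9974221856552677 = -0.3289448058345163
cn(u+v) = (cn u·cn v − sn u·sn v·dn u·dn v)/D = -0.9419147919518849/0.9974221856552677 = -0.9443491487339269
dn(u+v) = (dn u·dn v − m·sn u·sn v·cn u·cn v)/D = 0.990541807118868/0.9974221856552677 = 0.9931018392859594

sn(u+v)=-0.3289448 cn(u+v)=-0.9443491 dn(u+v)=0.9931018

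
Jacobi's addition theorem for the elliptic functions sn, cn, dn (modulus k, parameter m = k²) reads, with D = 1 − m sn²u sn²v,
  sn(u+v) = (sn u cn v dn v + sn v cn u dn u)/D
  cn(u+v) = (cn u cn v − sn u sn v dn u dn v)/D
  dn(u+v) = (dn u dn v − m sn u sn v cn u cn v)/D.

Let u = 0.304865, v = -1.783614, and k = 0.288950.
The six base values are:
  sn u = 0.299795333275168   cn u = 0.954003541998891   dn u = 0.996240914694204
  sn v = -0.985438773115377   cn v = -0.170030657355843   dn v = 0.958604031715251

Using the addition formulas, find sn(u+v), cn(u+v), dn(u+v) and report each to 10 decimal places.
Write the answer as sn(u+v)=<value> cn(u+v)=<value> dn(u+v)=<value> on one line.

m = k² = 0.0834921025
D = 1 − m·sn²u·sn²v = 0.992712905088964
sn(u+v) = (sn u·cn v·dn v + sn v·cn u·dn u)/D = -0.9854423815125391/0.992712905088964 = -0.9926761065166436
cn(u+v) = (cn u·cn v − sn u·sn v·dn u·dn v)/D = 0.1199259131675292/0.992712905088964 = 0.1208062397020836
dn(u+v) = (dn u·dn v − m·sn u·sn v·cn u·cn v)/D = 0.9509994783270315/0.992712905088964 = 0.9579803722223252

sn(u+v)=-0.9926761065 cn(u+v)=0.1208062397 dn(u+v)=0.9579803722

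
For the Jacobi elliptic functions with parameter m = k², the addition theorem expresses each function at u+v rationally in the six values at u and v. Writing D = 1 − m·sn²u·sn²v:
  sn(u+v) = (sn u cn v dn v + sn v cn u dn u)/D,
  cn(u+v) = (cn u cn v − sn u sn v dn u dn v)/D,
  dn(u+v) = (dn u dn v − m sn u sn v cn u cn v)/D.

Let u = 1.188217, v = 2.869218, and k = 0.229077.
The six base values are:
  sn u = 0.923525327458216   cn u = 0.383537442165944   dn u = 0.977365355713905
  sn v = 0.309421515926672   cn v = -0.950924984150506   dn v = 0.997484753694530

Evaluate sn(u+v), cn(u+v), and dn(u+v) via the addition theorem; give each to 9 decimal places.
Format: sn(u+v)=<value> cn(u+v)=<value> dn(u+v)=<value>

m = k² = 0.052476271929
D = 1 − m·sn²u·sn²v = 0.9957148935644011
sn(u+v) = (sn u·cn v·dn v + sn v·cn u·dn u)/D = -0.7600058334343683/0.9957148935644011 = -0.7632765547111026
cn(u+v) = (cn u·cn v − sn u·sn v·dn u·dn v)/D = -0.6433034139593057/0.9957148935644011 = -0.6460719008193664
dn(u+v) = (dn u·dn v − m·sn u·sn v·cn u·cn v)/D = 0.9803761468438125/0.9957148935644011 = 0.9845952422528502

sn(u+v)=-0.763276555 cn(u+v)=-0.646071901 dn(u+v)=0.984595242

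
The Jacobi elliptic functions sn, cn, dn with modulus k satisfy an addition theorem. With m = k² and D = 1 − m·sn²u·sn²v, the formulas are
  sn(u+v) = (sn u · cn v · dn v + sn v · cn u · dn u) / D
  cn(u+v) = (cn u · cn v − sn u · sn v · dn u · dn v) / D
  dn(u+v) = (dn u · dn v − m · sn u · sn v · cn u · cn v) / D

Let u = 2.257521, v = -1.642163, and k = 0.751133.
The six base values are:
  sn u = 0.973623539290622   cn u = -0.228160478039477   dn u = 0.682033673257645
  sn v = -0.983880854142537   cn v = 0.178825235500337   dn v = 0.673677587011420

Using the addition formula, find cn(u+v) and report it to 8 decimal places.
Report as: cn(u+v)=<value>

m = k² = 0.564200783689
D = 1 − m·sn²u·sn²v = 0.482272976005868
cn(u+v) = (cn u·cn v − sn u·sn v·dn u·dn v)/D = 0.3993398090989532/0.482272976005868 = 0.8280368773847578

cn(u+v)=0.82803688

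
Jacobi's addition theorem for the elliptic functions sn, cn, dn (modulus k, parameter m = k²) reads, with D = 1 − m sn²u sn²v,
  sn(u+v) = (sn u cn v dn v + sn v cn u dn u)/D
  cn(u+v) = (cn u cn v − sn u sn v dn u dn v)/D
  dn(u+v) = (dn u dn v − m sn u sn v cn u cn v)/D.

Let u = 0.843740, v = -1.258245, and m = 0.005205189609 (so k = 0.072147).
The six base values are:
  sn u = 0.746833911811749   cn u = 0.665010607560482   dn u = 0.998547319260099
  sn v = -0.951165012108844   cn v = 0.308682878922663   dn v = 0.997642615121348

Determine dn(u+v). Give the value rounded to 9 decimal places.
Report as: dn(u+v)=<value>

dn(u+v)=0.999577892

m = k² = 0.005205189609
D = 1 − m·sn²u·sn²v = 0.9973733854396108
dn(u+v) = (dn u·dn v − m·sn u·sn v·cn u·cn v)/D = 0.9969523865045924/0.9973733854396108 = 0.9995778923508843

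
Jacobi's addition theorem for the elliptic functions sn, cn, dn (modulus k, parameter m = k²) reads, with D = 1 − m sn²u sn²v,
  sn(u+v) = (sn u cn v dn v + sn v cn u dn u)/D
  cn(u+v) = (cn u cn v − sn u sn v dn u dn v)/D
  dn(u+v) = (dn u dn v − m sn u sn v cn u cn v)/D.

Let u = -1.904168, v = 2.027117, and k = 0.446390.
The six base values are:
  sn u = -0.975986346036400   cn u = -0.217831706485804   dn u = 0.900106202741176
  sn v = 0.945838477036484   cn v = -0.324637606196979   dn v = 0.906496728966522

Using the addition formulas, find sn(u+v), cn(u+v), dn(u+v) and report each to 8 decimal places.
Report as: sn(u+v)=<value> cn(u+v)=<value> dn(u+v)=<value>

m = k² = 0.1992640321
D = 1 − m·sn²u·sn²v = 0.8301950475511061
sn(u+v) = (sn u·cn v·dn v + sn v·cn u·dn u)/D = 0.1017639898182677/0.8301950475511061 = 0.1225784110835751
cn(u+v) = (cn u·cn v − sn u·sn v·dn u·dn v)/D = 0.8239344071918898/0.8301950475511061 = 0.9924588319604124
dn(u+v) = (dn u·dn v − m·sn u·sn v·cn u·cn v)/D = 0.828951299335911/0.8301950475511061 = 0.9985018602328888

sn(u+v)=0.12257841 cn(u+v)=0.99245883 dn(u+v)=0.99850186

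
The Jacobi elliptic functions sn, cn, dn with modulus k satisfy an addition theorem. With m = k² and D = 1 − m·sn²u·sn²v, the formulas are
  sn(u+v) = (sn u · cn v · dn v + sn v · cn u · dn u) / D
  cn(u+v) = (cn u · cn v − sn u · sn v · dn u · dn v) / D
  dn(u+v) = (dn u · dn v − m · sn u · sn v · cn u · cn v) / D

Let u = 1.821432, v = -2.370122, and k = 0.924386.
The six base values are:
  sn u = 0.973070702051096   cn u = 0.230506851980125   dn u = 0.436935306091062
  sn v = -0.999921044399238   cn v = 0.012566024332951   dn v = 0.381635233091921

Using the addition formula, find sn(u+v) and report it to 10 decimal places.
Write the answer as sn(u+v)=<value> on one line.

m = k² = 0.854489476996
D = 1 − m·sn²u·sn²v = 0.1910402206503579
sn(u+v) = (sn u·cn v·dn v + sn v·cn u·dn u)/D = -0.09604213531691381/0.1910402206503579 = -0.5027325397236129

sn(u+v)=-0.5027325397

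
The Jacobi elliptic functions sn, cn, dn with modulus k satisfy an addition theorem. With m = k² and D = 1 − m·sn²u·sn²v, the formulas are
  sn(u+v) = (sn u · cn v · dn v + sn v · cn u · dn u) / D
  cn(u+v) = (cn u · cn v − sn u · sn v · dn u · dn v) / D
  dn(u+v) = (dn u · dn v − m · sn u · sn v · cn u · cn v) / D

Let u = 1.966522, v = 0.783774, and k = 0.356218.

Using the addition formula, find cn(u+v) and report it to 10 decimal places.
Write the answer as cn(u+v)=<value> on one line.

sn u = 0.9491306650650117, cn u = -0.3148824870221407, dn u = 0.9411111144217757
sn v = 0.6995661396455024, cn v = 0.7145678528043992, dn v = 0.9684525446876025
m = k² = 0.126891263524
D = 1 − m·sn²u·sn²v = 0.9440575743593184
cn(u+v) = (cn u·cn v − sn u·sn v·dn u·dn v)/D = -0.8301702235286777/0.9440575743593184 = -0.8793639774481657

cn(u+v)=-0.8793639774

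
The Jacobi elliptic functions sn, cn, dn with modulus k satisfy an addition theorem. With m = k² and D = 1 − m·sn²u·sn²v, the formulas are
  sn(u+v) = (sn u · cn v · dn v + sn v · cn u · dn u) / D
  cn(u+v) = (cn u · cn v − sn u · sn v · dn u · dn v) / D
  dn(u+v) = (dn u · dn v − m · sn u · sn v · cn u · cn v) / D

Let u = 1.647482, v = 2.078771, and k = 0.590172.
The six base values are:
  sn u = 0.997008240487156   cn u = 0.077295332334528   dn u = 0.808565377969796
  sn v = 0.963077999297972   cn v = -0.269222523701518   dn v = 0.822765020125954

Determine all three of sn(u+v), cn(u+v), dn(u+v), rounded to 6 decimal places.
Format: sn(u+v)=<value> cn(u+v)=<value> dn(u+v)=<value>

sn(u+v)=-0.236647 cn(u+v)=-0.971596 dn(u+v)=0.990199

m = k² = 0.348302989584
D = 1 − m·sn²u·sn²v = 0.6788724087982778
sn(u+v) = (sn u·cn v·dn v + sn v·cn u·dn u)/D = -0.160653413595964/0.6788724087982778 = -0.2366474340595878
cn(u+v) = (cn u·cn v − sn u·sn v·dn u·dn v)/D = -0.6595894390661058/0.6788724087982778 = -0.9715955907439129
dn(u+v) = (dn u·dn v − m·sn u·sn v·cn u·cn v)/D = 0.6722188740995358/0.6788724087982778 = 0.9901991381406708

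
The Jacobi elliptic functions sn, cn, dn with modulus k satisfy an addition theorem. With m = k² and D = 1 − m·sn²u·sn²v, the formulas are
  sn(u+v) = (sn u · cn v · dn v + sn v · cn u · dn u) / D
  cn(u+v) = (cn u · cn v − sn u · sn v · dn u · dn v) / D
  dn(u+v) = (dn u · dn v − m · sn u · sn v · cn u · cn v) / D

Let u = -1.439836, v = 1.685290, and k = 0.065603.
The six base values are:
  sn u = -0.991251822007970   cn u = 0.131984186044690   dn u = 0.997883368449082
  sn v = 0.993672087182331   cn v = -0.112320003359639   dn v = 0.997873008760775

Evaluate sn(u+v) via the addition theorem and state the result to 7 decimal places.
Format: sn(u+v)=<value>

sn(u+v)=0.2429866

m = k² = 0.004303753609
D = 1 − m·sn²u·sn²v = 0.9958245664362786
sn(u+v) = (sn u·cn v·dn v + sn v·cn u·dn u)/D = 0.2419720017941998/0.9958245664362786 = 0.2429865760995797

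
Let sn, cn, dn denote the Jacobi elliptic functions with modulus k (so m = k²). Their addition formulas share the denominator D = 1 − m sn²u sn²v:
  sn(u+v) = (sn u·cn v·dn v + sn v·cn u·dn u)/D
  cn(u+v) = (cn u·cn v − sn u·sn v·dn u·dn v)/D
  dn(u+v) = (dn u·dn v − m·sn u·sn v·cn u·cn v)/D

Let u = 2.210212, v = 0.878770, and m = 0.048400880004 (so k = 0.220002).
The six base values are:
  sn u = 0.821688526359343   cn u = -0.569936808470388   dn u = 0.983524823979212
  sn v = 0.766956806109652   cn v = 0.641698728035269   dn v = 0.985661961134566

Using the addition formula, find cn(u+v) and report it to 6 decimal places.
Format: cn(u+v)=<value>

cn(u+v)=-0.995799

m = k² = 0.048400880004
D = 1 − m·sn²u·sn²v = 0.9807775156949576
cn(u+v) = (cn u·cn v − sn u·sn v·dn u·dn v)/D = -0.9766577237448613/0.9807775156949576 = -0.9957994632990979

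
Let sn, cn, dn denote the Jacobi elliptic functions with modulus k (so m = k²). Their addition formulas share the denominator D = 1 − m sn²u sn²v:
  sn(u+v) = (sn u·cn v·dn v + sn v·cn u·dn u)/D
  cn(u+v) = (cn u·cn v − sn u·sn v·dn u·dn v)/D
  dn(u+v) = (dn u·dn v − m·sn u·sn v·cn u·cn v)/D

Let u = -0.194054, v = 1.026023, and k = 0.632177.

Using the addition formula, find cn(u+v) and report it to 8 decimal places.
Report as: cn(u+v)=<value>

cn(u+v)=0.69756389

sn u = -0.1923646835017394, cn u = 0.9813235086052283, dn u = 0.9925781408990905
sn v = 0.8238075739317842, cn v = 0.5668695450741978, dn v = 0.8536834798249367
m = k² = 0.399647759329
D = 1 − m·sn²u·sn²v = 0.9899635614959878
cn(u+v) = (cn u·cn v − sn u·sn v·dn u·dn v)/D = 0.6905628357438844/0.9899635614959878 = 0.6975638928571646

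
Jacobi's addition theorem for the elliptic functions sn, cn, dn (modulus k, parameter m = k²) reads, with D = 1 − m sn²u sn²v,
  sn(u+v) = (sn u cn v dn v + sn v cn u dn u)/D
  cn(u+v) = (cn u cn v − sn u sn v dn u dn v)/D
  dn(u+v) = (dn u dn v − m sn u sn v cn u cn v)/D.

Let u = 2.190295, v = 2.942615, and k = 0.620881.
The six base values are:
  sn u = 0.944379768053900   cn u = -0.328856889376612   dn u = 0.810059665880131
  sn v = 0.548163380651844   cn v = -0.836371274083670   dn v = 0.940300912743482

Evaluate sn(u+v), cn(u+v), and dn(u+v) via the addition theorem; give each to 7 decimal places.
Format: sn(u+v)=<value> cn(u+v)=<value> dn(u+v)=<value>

m = k² = 0.385493216161
D = 1 − m·sn²u·sn²v = 0.8966929100823491
sn(u+v) = (sn u·cn v·dn v + sn v·cn u·dn u)/D = -0.8887259320365751/0.8966929100823491 = -0.9911151544121806
cn(u+v) = (cn u·cn v − sn u·sn v·dn u·dn v)/D = -0.119266058531641/0.8966929100823491 = -0.1330065813955059
dn(u+v) = (dn u·dn v − m·sn u·sn v·cn u·cn v)/D = 0.7068115802888582/0.8966929100823491 = 0.7882426328361926

sn(u+v)=-0.9911152 cn(u+v)=-0.1330066 dn(u+v)=0.7882426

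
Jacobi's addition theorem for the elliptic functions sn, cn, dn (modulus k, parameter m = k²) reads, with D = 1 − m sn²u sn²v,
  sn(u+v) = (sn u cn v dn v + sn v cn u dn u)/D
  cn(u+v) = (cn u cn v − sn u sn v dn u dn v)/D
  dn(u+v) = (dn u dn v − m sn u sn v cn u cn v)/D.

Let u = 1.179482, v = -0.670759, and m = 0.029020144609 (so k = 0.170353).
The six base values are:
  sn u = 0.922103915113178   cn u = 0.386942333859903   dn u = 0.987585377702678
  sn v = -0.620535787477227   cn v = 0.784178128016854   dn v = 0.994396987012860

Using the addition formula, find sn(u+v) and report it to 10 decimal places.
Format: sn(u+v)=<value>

sn(u+v)=0.4865343618

m = k² = 0.029020144609
D = 1 − m·sn²u·sn²v = 0.9904984825463528
sn(u+v) = (sn u·cn v·dn v + sn v·cn u·dn u)/D = 0.4819115470244478/0.9904984825463528 = 0.4865343617544569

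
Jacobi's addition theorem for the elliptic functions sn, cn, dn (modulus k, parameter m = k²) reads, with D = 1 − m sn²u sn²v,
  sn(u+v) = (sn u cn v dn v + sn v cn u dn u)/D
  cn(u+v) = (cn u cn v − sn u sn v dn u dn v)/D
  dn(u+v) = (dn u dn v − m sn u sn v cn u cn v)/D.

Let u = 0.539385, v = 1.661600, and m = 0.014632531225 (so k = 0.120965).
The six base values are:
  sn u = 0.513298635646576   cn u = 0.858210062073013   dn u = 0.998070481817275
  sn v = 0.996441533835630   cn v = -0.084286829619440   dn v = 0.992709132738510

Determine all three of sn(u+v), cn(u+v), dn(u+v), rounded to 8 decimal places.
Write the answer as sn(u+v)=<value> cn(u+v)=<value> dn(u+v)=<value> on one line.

m = k² = 0.014632531225
D = 1 − m·sn²u·sn²v = 0.9961720758604027
sn(u+v) = (sn u·cn v·dn v + sn v·cn u·dn u)/D = 0.8105572309921558/0.9961720758604027 = 0.8136719053202433
cn(u+v) = (cn u·cn v − sn u·sn v·dn u·dn v)/D = -0.5790991106972562/0.9961720758604027 = -0.5813243763102706
dn(u+v) = (dn u·dn v − m·sn u·sn v·cn u·cn v)/D = 0.9913350530723615/0.9961720758604027 = 0.9951443903064001

sn(u+v)=0.81367191 cn(u+v)=-0.58132438 dn(u+v)=0.99514439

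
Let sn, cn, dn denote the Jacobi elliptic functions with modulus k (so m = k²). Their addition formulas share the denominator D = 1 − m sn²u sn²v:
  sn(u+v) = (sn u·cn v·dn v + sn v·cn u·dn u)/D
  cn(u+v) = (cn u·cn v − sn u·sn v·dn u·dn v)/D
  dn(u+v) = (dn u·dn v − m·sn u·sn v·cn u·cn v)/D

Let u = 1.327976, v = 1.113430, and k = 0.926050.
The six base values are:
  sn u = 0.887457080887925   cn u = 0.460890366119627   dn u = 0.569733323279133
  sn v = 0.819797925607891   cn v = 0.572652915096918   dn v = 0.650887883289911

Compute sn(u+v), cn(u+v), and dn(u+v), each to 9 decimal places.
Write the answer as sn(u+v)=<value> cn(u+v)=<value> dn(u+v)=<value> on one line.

sn(u+v)=0.999942351 cn(u+v)=-0.010737576 dn(u+v)=0.377531815

m = k² = 0.8575686025
D = 1 − m·sn²u·sn²v = 0.5460821931510286
sn(u+v) = (sn u·cn v·dn v + sn v·cn u·dn u)/D = 0.5460507118217778/0.5460821931510286 = 0.9999423505661865
cn(u+v) = (cn u·cn v − sn u·sn v·dn u·dn v)/D = -0.005863599199047729/0.5460821931510286 = -0.01073757627073192
dn(u+v) = (dn u·dn v − m·sn u·sn v·cn u·cn v)/D = 0.2061634015205689/0.5460821931510286 = 0.3775318150019786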